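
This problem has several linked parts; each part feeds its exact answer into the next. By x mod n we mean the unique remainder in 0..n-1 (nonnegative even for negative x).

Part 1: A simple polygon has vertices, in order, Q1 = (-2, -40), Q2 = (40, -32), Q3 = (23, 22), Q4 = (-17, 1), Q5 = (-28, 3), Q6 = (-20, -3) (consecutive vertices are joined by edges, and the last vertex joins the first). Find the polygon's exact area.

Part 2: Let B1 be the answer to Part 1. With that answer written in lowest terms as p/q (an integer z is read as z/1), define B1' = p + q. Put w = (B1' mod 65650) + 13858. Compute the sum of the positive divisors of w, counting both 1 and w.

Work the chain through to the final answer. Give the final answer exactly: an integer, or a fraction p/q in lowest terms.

28080

Part 1: cross terms: (-2*-32 - 40*-40)=1664, (40*22 - 23*-32)=1616, (23*1 - -17*22)=397, (-17*3 - -28*1)=-23, (-28*-3 - -20*3)=144, (-20*-40 - -2*-3)=794; twice the area = |4592| = 4592; area = 2296; answer 2296
Part 2: B1 = 2296; threaded value p + q = 2297; w = 16155; 16155 = 3^2 * 5 * 359; sigma = (1 + 3 + 9) * (1 + 5) * (1 + 359) = 13 * 6 * 360 = 28080; answer 28080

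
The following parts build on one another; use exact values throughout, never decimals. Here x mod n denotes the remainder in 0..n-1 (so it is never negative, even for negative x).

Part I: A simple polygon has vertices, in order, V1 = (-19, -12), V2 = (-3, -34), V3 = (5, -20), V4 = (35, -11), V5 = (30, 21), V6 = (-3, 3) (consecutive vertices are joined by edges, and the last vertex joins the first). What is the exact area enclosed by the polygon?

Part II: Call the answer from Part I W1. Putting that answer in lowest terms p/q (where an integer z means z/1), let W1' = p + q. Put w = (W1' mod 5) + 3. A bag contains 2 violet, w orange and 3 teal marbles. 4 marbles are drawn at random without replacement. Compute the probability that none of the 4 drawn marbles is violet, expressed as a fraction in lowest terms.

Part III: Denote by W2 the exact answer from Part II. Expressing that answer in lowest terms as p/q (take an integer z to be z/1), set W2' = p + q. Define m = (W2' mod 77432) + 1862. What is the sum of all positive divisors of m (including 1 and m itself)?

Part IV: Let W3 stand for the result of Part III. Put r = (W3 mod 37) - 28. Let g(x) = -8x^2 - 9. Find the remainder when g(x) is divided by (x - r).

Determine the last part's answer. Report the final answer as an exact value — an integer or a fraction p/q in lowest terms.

-809

Part I: cross terms: (-19*-34 - -3*-12)=610, (-3*-20 - 5*-34)=230, (5*-11 - 35*-20)=645, (35*21 - 30*-11)=1065, (30*3 - -3*21)=153, (-3*-12 - -19*3)=93; twice the area = |2796| = 2796; area = 1398; answer 1398
Part II: W1 = 1398; threaded value p + q = 1399; w = 7; total draws C(12,4) = 495; favorable C(10,4) = 210; P = 14/33; answer 14/33
Part III: W2 = 14/33; threaded value p + q = 47; m = 1909; 1909 = 23 * 83; sigma = (1 + 23) * (1 + 83) = 24 * 84 = 2016; answer 2016
Part IV: W3 = 2016; r = -10; remainder = value at the root: -8*(-10)^2 - 9 = (-800) + (-9) = -809; answer -809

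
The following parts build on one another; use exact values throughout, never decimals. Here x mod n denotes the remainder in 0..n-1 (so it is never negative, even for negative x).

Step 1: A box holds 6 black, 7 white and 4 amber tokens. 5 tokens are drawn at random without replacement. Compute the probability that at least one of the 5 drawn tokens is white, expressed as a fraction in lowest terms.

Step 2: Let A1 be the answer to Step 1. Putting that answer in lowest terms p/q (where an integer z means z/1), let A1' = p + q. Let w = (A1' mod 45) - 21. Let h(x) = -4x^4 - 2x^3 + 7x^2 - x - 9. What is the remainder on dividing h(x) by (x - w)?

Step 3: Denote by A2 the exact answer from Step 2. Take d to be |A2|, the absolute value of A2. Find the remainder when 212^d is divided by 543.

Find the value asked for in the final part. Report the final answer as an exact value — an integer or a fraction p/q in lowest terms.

Step 1: total draws C(17,5) = 6188; complement C(10,5) = 252; favorable 6188 - 252 = 5936; P = 212/221; answer 212/221
Step 2: A1 = 212/221; threaded value p + q = 433; w = 7; remainder = value at the root: -4*(7)^4 - 2*(7)^3 + 7*(7)^2 - 1*(7)^1 - 9 = (-9604) + (-686) + (343) + (-7) + (-9) = -9963; answer -9963
Step 3: A2 = -9963; d = 9963; squarings mod 543: 212^1=212, 212^2=418, 212^4=421, 212^8=223, 212^16=316, 212^32=487, 212^64=421, 212^128=223, 212^256=316, 212^512=487, 212^1024=421, 212^2048=223, 212^4096=316, 212^8192=487; 212^9963 = 212^1 * 212^2 * 212^8 * 212^32 * 212^64 * 212^128 * 212^512 * 212^1024 * 212^8192 = 107 (mod 543); answer 107

107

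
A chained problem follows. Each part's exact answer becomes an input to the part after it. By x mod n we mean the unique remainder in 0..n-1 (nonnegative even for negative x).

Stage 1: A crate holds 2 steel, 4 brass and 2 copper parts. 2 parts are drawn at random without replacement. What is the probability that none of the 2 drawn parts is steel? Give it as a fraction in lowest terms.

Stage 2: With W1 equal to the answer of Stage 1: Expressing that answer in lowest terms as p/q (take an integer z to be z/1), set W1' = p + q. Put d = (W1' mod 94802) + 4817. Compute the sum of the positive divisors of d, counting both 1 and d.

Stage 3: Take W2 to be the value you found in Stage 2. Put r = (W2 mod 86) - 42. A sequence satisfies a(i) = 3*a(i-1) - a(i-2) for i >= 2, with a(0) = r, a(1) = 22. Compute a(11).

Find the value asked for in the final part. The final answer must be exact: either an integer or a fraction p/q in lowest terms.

227282

Stage 1: total draws C(8,2) = 28; favorable C(6,2) = 15; P = 15/28; answer 15/28
Stage 2: W1 = 15/28; threaded value p + q = 43; d = 4860; 4860 = 2^2 * 3^5 * 5; sigma = (1 + 2 + 4) * (1 + 3 + 9 + 27 + 81 + 243) * (1 + 5) = 7 * 364 * 6 = 15288; answer 15288
Stage 3: W2 = 15288; r = 24; a(2) = 3*(22) - 1*(24) = 42; iterating: a(2)=42, a(3)=104, a(4)=270, a(5)=706, a(6)=1848, a(7)=4838, a(8)=12666, a(9)=33160, a(10)=86814, a(11)=227282; answer 227282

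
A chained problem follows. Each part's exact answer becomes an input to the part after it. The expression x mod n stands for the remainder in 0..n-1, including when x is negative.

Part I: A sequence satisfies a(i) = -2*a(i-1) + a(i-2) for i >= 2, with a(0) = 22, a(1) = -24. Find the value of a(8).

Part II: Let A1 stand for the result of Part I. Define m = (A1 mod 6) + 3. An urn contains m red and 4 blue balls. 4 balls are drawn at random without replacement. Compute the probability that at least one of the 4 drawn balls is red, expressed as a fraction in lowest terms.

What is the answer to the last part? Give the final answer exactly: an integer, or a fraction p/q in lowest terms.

Part I: a(2) = -2*(-24) + 1*(22) = 70; iterating: a(2)=70, a(3)=-164, a(4)=398, a(5)=-960, a(6)=2318, a(7)=-5596, a(8)=13510; answer 13510
Part II: A1 = 13510; m = 7; total draws C(11,4) = 330; complement C(4,4) = 1; favorable 330 - 1 = 329; P = 329/330; answer 329/330

329/330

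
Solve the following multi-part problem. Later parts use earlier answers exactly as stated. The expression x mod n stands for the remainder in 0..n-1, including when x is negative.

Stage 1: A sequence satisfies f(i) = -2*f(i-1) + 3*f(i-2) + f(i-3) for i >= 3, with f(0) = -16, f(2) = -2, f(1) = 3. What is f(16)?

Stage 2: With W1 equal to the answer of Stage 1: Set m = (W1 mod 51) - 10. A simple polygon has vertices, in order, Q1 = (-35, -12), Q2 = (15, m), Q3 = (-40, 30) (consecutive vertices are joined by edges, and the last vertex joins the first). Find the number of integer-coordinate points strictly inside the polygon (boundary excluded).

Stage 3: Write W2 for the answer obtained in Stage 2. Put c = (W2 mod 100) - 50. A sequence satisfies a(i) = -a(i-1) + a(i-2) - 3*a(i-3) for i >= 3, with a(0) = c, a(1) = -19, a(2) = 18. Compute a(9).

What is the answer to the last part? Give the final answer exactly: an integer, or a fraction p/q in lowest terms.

-7363

Stage 1: f(3) = -2*(-2) + 3*(3) + 1*(-16) = -3; iterating: f(3)=-3, f(4)=3, f(5)=-17, f(6)=40, f(7)=-128, f(8)=359, f(9)=-1062, f(10)=3073, f(11)=-8973, f(12)=26103, f(13)=-76052, f(14)=221440, f(15)=-644933, f(16)=1878134; answer 1878134
Stage 2: W1 = 1878134; m = -2; cross terms: (-35*-2 - 15*-12)=250, (15*30 - -40*-2)=370, (-40*-12 - -35*30)=1530; twice the area = |2150| = 2150; area = 1075; boundary points = 10 + 1 + 1 = 12; strictly interior points = area - boundary/2 + 1 = 1070; answer 1070
Stage 3: W2 = 1070; c = 20; a(3) = -1*(18) + 1*(-19) - 3*(20) = -97; iterating: a(3)=-97, a(4)=172, a(5)=-323, a(6)=786, a(7)=-1625, a(8)=3380, a(9)=-7363; answer -7363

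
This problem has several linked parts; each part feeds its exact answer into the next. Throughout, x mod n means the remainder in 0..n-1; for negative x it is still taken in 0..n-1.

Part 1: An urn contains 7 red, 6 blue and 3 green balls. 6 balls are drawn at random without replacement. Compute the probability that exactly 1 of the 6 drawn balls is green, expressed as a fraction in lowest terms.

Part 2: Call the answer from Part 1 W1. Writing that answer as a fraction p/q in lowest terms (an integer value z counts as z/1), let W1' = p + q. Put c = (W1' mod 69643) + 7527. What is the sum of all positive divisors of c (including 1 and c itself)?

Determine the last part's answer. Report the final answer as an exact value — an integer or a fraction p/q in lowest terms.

13716

Part 1: total draws C(16,6) = 8008; favorable C(3,1)*C(13,5) = 3861; P = 27/56; answer 27/56
Part 2: W1 = 27/56; threaded value p + q = 83; c = 7610; 7610 = 2 * 5 * 761; sigma = (1 + 2) * (1 + 5) * (1 + 761) = 3 * 6 * 762 = 13716; answer 13716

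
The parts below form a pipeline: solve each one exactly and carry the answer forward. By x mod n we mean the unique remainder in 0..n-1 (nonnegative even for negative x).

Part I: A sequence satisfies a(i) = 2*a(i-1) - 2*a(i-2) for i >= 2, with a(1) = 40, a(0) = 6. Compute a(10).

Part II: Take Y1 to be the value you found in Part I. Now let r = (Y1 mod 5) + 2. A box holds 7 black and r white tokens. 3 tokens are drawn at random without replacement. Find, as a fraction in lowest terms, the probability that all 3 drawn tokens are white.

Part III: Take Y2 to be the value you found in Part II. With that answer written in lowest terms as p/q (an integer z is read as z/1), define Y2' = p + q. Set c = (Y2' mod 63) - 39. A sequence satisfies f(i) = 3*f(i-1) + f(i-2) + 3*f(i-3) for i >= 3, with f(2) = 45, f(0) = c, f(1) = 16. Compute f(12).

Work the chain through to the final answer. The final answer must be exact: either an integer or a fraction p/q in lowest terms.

9682482

Part I: a(2) = 2*(40) - 2*(6) = 68; iterating: a(2)=68, a(3)=56, a(4)=-24, a(5)=-160, a(6)=-272, a(7)=-224, a(8)=96, a(9)=640, a(10)=1088; answer 1088
Part II: Y1 = 1088; r = 5; total draws C(12,3) = 220; favorable C(5,3) = 10; P = 1/22; answer 1/22
Part III: Y2 = 1/22; threaded value p + q = 23; c = -16; f(3) = 3*(45) + 1*(16) + 3*(-16) = 103; iterating: f(3)=103, f(4)=402, f(5)=1444, f(6)=5043, f(7)=17779, f(8)=62712, f(9)=221044, f(10)=779181, f(11)=2746723, f(12)=9682482; answer 9682482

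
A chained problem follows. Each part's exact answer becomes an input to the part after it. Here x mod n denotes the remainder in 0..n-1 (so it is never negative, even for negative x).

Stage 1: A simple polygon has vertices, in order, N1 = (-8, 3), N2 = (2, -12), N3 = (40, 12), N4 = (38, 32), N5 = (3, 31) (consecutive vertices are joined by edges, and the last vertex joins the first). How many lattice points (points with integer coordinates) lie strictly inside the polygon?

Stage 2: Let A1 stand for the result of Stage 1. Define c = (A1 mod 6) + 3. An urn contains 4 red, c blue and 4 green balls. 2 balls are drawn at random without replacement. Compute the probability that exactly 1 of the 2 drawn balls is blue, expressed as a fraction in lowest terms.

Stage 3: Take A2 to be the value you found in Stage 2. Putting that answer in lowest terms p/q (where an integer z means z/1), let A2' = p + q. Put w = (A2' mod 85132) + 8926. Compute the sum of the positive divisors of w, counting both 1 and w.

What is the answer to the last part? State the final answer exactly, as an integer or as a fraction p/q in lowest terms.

Stage 1: cross terms: (-8*-12 - 2*3)=90, (2*12 - 40*-12)=504, (40*32 - 38*12)=824, (38*31 - 3*32)=1082, (3*3 - -8*31)=257; twice the area = |2757| = 2757; area = 2757/2; boundary points = 5 + 2 + 2 + 1 + 1 = 11; strictly interior points = area - boundary/2 + 1 = 1374; answer 1374
Stage 2: A1 = 1374; c = 3; total draws C(11,2) = 55; favorable C(3,1)*C(8,1) = 24; P = 24/55; answer 24/55
Stage 3: A2 = 24/55; threaded value p + q = 79; w = 9005; 9005 = 5 * 1801; sigma = (1 + 5) * (1 + 1801) = 6 * 1802 = 10812; answer 10812

10812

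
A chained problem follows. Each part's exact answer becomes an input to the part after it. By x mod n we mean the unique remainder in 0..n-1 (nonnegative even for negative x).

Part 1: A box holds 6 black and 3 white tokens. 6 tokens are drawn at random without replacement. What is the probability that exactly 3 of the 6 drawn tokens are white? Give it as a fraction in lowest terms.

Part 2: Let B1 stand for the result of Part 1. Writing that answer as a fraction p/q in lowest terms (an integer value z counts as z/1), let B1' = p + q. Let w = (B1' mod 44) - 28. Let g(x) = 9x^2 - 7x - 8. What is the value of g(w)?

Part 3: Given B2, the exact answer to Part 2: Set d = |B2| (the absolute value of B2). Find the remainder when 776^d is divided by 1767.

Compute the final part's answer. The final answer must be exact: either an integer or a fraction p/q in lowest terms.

1489

Part 1: total draws C(9,6) = 84; favorable C(3,3)*C(6,3) = 20; P = 5/21; answer 5/21
Part 2: B1 = 5/21; threaded value p + q = 26; w = -2; 9*(-2)^2 - 7*(-2)^1 - 8 = (36) + (14) + (-8) = 42; answer 42
Part 3: B2 = 42; d = 42; squarings mod 1767: 776^1=776, 776^2=1396, 776^4=1582, 776^8=652, 776^16=1024, 776^32=745; 776^42 = 776^2 * 776^8 * 776^32 = 1489 (mod 1767); answer 1489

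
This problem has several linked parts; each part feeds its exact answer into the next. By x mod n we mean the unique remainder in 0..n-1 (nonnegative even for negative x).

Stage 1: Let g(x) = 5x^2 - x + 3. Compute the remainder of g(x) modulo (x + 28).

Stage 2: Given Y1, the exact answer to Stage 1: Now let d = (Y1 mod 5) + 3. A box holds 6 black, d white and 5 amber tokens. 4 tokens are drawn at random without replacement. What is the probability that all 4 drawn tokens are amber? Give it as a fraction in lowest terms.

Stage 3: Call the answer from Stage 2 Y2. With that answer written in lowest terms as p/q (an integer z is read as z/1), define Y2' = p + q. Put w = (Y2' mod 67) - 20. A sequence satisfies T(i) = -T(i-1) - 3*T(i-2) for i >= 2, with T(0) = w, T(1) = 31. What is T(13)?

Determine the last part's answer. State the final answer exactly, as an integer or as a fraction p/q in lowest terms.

-25289

Stage 1: remainder = value at the root: 5*(-28)^2 - 1*(-28)^1 + 3 = (3920) + (28) + (3) = 3951; answer 3951
Stage 2: Y1 = 3951; d = 4; total draws C(15,4) = 1365; favorable C(5,4) = 5; P = 1/273; answer 1/273
Stage 3: Y2 = 1/273; threaded value p + q = 274; w = -14; T(2) = -1*(31) - 3*(-14) = 11; iterating: T(2)=11, T(3)=-104, T(4)=71, T(5)=241, T(6)=-454, T(7)=-269, T(8)=1631, T(9)=-824, T(10)=-4069, T(11)=6541, T(12)=5666, T(13)=-25289; answer -25289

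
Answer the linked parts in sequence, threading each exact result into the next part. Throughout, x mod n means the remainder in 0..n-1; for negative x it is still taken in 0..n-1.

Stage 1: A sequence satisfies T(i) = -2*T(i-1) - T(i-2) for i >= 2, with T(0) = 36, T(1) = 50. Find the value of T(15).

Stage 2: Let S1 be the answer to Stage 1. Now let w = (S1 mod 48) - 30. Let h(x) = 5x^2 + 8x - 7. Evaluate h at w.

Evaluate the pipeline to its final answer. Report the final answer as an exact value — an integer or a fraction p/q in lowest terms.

Stage 1: T(2) = -2*(50) - 1*(36) = -136; iterating: T(2)=-136, T(3)=222, T(4)=-308, T(5)=394, T(6)=-480, T(7)=566, T(8)=-652, T(9)=738, T(10)=-824, T(11)=910, T(12)=-996, T(13)=1082, T(14)=-1168, T(15)=1254; answer 1254
Stage 2: S1 = 1254; w = -24; 5*(-24)^2 + 8*(-24)^1 - 7 = (2880) + (-192) + (-7) = 2681; answer 2681

2681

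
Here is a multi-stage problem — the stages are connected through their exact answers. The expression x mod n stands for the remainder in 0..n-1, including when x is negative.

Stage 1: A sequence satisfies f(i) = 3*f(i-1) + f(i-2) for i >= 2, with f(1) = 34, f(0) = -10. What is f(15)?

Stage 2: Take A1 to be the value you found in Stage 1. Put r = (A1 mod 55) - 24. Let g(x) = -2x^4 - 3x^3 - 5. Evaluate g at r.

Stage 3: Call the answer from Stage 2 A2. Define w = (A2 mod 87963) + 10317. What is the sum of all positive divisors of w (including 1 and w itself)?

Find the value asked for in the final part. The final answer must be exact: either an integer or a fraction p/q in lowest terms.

139104

Stage 1: f(2) = 3*(34) + 1*(-10) = 92; iterating: f(2)=92, f(3)=310, f(4)=1022, f(5)=3376, f(6)=11150, f(7)=36826, f(8)=121628, f(9)=401710, f(10)=1326758, f(11)=4381984, f(12)=14472710, f(13)=47800114, f(14)=157873052, f(15)=521419270; answer 521419270
Stage 2: A1 = 521419270; r = -4; -2*(-4)^4 - 3*(-4)^3 - 5 = (-512) + (192) + (-5) = -325; answer -325
Stage 3: A2 = -325; w = 97955; 97955 = 5 * 11 * 13 * 137; sigma = (1 + 5) * (1 + 11) * (1 + 13) * (1 + 137) = 6 * 12 * 14 * 138 = 139104; answer 139104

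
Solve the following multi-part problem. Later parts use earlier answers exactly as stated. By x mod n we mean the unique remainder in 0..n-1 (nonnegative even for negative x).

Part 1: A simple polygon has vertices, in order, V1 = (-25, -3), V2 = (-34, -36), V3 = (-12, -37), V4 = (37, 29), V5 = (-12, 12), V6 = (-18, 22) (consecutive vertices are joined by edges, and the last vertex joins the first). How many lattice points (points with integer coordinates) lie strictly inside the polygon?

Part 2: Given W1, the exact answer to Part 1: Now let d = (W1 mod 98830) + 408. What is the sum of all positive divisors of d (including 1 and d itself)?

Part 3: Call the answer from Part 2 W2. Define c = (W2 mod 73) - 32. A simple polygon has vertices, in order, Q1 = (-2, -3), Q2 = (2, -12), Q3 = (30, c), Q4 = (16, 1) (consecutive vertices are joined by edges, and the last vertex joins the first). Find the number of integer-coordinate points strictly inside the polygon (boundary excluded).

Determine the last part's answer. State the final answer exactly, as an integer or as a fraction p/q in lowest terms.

Part 1: cross terms: (-25*-36 - -34*-3)=798, (-34*-37 - -12*-36)=826, (-12*29 - 37*-37)=1021, (37*12 - -12*29)=792, (-12*22 - -18*12)=-48, (-18*-3 - -25*22)=604; twice the area = |3993| = 3993; area = 3993/2; boundary points = 3 + 1 + 1 + 1 + 2 + 1 = 9; strictly interior points = area - boundary/2 + 1 = 1993; answer 1993
Part 2: W1 = 1993; d = 2401; 2401 = 7^4; sigma = (1 + 7 + 49 + 343 + 2401) = 2801; answer 2801
Part 3: W2 = 2801; c = -5; cross terms: (-2*-12 - 2*-3)=30, (2*-5 - 30*-12)=350, (30*1 - 16*-5)=110, (16*-3 - -2*1)=-46; twice the area = |444| = 444; area = 222; boundary points = 1 + 7 + 2 + 2 = 12; strictly interior points = area - boundary/2 + 1 = 217; answer 217

217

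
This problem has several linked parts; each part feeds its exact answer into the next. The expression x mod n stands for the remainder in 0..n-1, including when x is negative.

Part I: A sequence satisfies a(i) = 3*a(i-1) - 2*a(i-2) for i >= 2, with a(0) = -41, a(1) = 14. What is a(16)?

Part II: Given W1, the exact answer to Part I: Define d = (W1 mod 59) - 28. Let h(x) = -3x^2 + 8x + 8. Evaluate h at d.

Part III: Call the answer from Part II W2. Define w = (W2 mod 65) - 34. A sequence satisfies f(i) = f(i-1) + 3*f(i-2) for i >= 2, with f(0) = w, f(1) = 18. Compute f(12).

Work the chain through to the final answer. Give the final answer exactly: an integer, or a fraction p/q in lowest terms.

215517

Part I: a(2) = 3*(14) - 2*(-41) = 124; iterating: a(2)=124, a(3)=344, a(4)=784, a(5)=1664, a(6)=3424, a(7)=6944, a(8)=13984, a(9)=28064, a(10)=56224, a(11)=112544, a(12)=225184, a(13)=450464, a(14)=901024, a(15)=1802144, a(16)=3604384; answer 3604384
Part II: W1 = 3604384; d = -13; -3*(-13)^2 + 8*(-13)^1 + 8 = (-507) + (-104) + (8) = -603; answer -603
Part III: W2 = -603; w = 13; f(2) = 1*(18) + 3*(13) = 57; iterating: f(2)=57, f(3)=111, f(4)=282, f(5)=615, f(6)=1461, f(7)=3306, f(8)=7689, f(9)=17607, f(10)=40674, f(11)=93495, f(12)=215517; answer 215517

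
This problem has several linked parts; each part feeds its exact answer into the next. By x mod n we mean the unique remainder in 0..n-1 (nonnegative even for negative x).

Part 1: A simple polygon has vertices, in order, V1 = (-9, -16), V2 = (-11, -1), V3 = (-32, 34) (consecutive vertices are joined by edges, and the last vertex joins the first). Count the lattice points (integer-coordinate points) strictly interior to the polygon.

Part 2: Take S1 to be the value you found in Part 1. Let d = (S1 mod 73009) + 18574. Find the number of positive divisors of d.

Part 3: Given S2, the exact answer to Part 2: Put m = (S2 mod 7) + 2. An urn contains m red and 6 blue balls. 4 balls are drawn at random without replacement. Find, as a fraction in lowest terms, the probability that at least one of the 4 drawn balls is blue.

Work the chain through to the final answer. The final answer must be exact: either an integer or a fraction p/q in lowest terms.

Part 1: cross terms: (-9*-1 - -11*-16)=-167, (-11*34 - -32*-1)=-406, (-32*-16 - -9*34)=818; twice the area = |245| = 245; area = 245/2; boundary points = 1 + 7 + 1 = 9; strictly interior points = area - boundary/2 + 1 = 119; answer 119
Part 2: S1 = 119; d = 18693; 18693 = 3^2 * 31 * 67; number of divisors = (2+1) * (1+1) * (1+1) = 12; answer 12
Part 3: S2 = 12; m = 7; total draws C(13,4) = 715; complement C(7,4) = 35; favorable 715 - 35 = 680; P = 136/143; answer 136/143

136/143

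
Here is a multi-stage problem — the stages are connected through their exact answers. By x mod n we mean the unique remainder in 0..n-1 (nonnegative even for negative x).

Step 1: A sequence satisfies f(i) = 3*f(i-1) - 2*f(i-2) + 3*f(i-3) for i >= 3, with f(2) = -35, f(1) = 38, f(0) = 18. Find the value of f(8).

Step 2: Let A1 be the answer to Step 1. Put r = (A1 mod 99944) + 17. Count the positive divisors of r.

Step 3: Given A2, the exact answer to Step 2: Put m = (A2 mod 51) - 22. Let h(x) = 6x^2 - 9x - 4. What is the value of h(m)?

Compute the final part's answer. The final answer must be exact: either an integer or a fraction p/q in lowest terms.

Step 1: f(3) = 3*(-35) - 2*(38) + 3*(18) = -127; iterating: f(3)=-127, f(4)=-197, f(5)=-442, f(6)=-1313, f(7)=-3646, f(8)=-9638; answer -9638
Step 2: A1 = -9638; r = 90323; 90323 = 41 * 2203; number of divisors = (1+1) * (1+1) = 4; answer 4
Step 3: A2 = 4; m = -18; 6*(-18)^2 - 9*(-18)^1 - 4 = (1944) + (162) + (-4) = 2102; answer 2102

2102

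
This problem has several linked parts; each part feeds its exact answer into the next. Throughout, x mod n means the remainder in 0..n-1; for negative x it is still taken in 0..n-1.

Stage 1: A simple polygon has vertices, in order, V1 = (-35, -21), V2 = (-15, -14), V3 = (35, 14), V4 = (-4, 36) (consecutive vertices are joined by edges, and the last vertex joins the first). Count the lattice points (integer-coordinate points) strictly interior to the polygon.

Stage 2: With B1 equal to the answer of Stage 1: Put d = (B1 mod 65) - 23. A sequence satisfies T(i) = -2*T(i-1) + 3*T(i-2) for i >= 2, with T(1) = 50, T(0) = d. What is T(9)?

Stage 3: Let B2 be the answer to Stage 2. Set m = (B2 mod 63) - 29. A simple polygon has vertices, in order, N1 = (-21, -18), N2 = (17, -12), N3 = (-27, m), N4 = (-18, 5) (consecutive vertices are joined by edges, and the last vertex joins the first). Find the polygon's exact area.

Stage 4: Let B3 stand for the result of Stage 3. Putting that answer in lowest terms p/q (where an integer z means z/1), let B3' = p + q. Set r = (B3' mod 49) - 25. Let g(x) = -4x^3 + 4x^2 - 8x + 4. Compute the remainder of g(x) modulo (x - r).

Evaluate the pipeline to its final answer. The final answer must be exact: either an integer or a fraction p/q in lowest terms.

Stage 1: cross terms: (-35*-14 - -15*-21)=175, (-15*14 - 35*-14)=280, (35*36 - -4*14)=1316, (-4*-21 - -35*36)=1344; twice the area = |3115| = 3115; area = 3115/2; boundary points = 1 + 2 + 1 + 1 = 5; strictly interior points = area - boundary/2 + 1 = 1556; answer 1556
Stage 2: B1 = 1556; d = 38; T(2) = -2*(50) + 3*(38) = 14; iterating: T(2)=14, T(3)=122, T(4)=-202, T(5)=770, T(6)=-2146, T(7)=6602, T(8)=-19642, T(9)=59090; answer 59090
Stage 3: B2 = 59090; m = 30; cross terms: (-21*-12 - 17*-18)=558, (17*30 - -27*-12)=186, (-27*5 - -18*30)=405, (-18*-18 - -21*5)=429; twice the area = |1578| = 1578; area = 789; answer 789
Stage 4: B3 = 789; threaded value p + q = 790; r = -19; remainder = value at the root: -4*(-19)^3 + 4*(-19)^2 - 8*(-19)^1 + 4 = (27436) + (1444) + (152) + (4) = 29036; answer 29036

29036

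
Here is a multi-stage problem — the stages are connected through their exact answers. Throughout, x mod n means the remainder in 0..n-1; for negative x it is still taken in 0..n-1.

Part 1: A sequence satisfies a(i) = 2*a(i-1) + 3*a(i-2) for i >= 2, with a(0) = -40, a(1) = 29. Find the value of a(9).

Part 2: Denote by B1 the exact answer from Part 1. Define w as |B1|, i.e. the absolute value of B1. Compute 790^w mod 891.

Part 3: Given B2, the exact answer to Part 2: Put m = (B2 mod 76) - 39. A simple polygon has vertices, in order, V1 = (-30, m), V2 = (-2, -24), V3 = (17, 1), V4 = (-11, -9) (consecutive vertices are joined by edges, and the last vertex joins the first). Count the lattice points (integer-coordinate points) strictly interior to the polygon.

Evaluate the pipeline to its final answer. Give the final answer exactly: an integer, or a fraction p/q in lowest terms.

333

Part 1: a(2) = 2*(29) + 3*(-40) = -62; iterating: a(2)=-62, a(3)=-37, a(4)=-260, a(5)=-631, a(6)=-2042, a(7)=-5977, a(8)=-18080, a(9)=-54091; answer -54091
Part 2: B1 = -54091; w = 54091; squarings mod 891: 790^1=790, 790^2=400, 790^4=511, 790^8=58, 790^16=691, 790^32=796, 790^64=115, 790^128=751, 790^256=889, 790^512=4, 790^1024=16, 790^2048=256, 790^4096=493, 790^8192=697, 790^16384=214, 790^32768=355; 790^54091 = 790^1 * 790^2 * 790^8 * 790^64 * 790^256 * 790^512 * 790^4096 * 790^16384 * 790^32768 = 196 (mod 891); answer 196
Part 3: B2 = 196; m = 5; cross terms: (-30*-24 - -2*5)=730, (-2*1 - 17*-24)=406, (17*-9 - -11*1)=-142, (-11*5 - -30*-9)=-325; twice the area = |669| = 669; area = 669/2; boundary points = 1 + 1 + 2 + 1 = 5; strictly interior points = area - boundary/2 + 1 = 333; answer 333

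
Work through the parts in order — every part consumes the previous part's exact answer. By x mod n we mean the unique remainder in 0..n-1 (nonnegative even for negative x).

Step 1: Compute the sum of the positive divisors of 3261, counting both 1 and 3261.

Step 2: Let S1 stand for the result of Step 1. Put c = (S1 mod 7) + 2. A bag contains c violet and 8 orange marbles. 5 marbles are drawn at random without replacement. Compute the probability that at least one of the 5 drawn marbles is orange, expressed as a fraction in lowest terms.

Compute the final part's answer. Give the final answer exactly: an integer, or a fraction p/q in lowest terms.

Step 1: 3261 = 3 * 1087; sigma = (1 + 3) * (1 + 1087) = 4 * 1088 = 4352; answer 4352
Step 2: S1 = 4352; c = 7; total draws C(15,5) = 3003; complement C(7,5) = 21; favorable 3003 - 21 = 2982; P = 142/143; answer 142/143

142/143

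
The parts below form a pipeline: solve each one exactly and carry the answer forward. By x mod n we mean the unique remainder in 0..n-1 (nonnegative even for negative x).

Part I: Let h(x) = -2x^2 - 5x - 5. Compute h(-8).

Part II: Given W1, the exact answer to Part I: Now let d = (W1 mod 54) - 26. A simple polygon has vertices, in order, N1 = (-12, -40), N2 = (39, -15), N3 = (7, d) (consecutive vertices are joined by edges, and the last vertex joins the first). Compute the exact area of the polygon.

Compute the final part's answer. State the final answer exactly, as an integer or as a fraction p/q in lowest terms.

Part I: -2*(-8)^2 - 5*(-8)^1 - 5 = (-128) + (40) + (-5) = -93; answer -93
Part II: W1 = -93; d = -11; cross terms: (-12*-15 - 39*-40)=1740, (39*-11 - 7*-15)=-324, (7*-40 - -12*-11)=-412; twice the area = |1004| = 1004; area = 502; answer 502

502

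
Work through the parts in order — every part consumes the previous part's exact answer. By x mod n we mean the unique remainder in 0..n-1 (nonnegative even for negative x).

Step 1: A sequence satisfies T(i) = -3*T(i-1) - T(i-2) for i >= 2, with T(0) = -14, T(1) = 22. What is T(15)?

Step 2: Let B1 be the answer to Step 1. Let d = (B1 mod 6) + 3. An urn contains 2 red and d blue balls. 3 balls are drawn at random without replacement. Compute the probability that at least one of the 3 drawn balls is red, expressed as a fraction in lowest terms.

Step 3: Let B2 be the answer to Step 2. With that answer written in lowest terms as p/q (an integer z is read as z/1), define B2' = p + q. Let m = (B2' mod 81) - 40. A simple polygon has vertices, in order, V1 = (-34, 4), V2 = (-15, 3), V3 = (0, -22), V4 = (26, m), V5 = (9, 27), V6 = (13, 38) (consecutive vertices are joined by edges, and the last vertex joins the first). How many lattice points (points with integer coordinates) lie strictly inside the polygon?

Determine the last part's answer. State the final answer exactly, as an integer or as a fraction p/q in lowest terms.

Step 1: T(2) = -3*(22) - 1*(-14) = -52; iterating: T(2)=-52, T(3)=134, T(4)=-350, T(5)=916, T(6)=-2398, T(7)=6278, T(8)=-16436, T(9)=43030, T(10)=-112654, T(11)=294932, T(12)=-772142, T(13)=2021494, T(14)=-5292340, T(15)=13855526; answer 13855526
Step 2: B1 = 13855526; d = 5; total draws C(7,3) = 35; complement C(5,3) = 10; favorable 35 - 10 = 25; P = 5/7; answer 5/7
Step 3: B2 = 5/7; threaded value p + q = 12; m = -28; cross terms: (-34*3 - -15*4)=-42, (-15*-22 - 0*3)=330, (0*-28 - 26*-22)=572, (26*27 - 9*-28)=954, (9*38 - 13*27)=-9, (13*4 - -34*38)=1344; twice the area = |3149| = 3149; area = 3149/2; boundary points = 1 + 5 + 2 + 1 + 1 + 1 = 11; strictly interior points = area - boundary/2 + 1 = 1570; answer 1570

1570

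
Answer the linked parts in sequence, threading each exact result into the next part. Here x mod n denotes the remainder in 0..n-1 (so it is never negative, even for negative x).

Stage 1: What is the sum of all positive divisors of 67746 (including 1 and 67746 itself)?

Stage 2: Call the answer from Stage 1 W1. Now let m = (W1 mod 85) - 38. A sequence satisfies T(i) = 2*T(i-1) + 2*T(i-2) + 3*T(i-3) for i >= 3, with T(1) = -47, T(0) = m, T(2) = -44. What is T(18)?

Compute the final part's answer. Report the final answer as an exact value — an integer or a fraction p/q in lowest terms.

-1639086644

Stage 1: 67746 = 2 * 3 * 7 * 1613; sigma = (1 + 2) * (1 + 3) * (1 + 7) * (1 + 1613) = 3 * 4 * 8 * 1614 = 154944; answer 154944
Stage 2: W1 = 154944; m = 36; T(3) = 2*(-44) + 2*(-47) + 3*(36) = -74; iterating: T(3)=-74, T(4)=-377, T(5)=-1034, T(6)=-3044, T(7)=-9287, T(8)=-27764, T(9)=-83234, T(10)=-249857, T(11)=-749474, T(12)=-2248364, T(13)=-6745247, T(14)=-20235644, T(15)=-60706874, T(16)=-182120777, T(17)=-546362234, T(18)=-1639086644; answer -1639086644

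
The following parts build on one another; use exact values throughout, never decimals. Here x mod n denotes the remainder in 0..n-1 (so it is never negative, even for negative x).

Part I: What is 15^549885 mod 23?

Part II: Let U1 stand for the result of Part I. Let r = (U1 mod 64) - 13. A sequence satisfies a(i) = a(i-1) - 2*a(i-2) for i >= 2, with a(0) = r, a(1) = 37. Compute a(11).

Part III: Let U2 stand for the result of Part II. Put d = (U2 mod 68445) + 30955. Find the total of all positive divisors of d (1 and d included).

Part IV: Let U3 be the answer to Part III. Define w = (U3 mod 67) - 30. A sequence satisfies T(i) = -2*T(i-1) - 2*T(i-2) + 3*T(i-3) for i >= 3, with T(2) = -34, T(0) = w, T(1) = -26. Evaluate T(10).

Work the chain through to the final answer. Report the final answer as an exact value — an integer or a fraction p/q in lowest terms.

-13330

Part I: squarings mod 23: 15^1=15, 15^2=18, 15^4=2, 15^8=4, 15^16=16, 15^32=3, 15^64=9, 15^128=12, 15^256=6, 15^512=13, 15^1024=8, 15^2048=18, 15^4096=2, 15^8192=4, 15^16384=16, 15^32768=3, 15^65536=9, 15^131072=12, 15^262144=6, 15^524288=13; 15^549885 = 15^1 * 15^4 * 15^8 * 15^16 * 15^32 * 15^64 * 15^128 * 15^256 * 15^512 * 15^8192 * 15^16384 * 15^524288 = 10 (mod 23); answer 10
Part II: U1 = 10; r = -3; a(2) = 1*(37) - 2*(-3) = 43; iterating: a(2)=43, a(3)=-31, a(4)=-117, a(5)=-55, a(6)=179, a(7)=289, a(8)=-69, a(9)=-647, a(10)=-509, a(11)=785; answer 785
Part III: U2 = 785; d = 31740; 31740 = 2^2 * 3 * 5 * 23^2; sigma = (1 + 2 + 4) * (1 + 3) * (1 + 5) * (1 + 23 + 529) = 7 * 4 * 6 * 553 = 92904; answer 92904
Part IV: U3 = 92904; w = 12; T(3) = -2*(-34) - 2*(-26) + 3*(12) = 156; iterating: T(3)=156, T(4)=-322, T(5)=230, T(6)=652, T(7)=-2730, T(8)=4846, T(9)=-2276, T(10)=-13330; answer -13330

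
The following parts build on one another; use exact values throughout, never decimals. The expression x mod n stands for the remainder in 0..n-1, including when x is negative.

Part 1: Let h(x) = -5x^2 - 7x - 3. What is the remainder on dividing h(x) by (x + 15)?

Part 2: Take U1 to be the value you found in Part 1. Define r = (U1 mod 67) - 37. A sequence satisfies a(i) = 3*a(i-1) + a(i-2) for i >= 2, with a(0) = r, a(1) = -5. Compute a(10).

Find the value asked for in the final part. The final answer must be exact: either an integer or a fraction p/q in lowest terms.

Part 1: remainder = value at the root: -5*(-15)^2 - 7*(-15)^1 - 3 = (-1125) + (105) + (-3) = -1023; answer -1023
Part 2: U1 = -1023; r = 12; a(2) = 3*(-5) + 1*(12) = -3; iterating: a(2)=-3, a(3)=-14, a(4)=-45, a(5)=-149, a(6)=-492, a(7)=-1625, a(8)=-5367, a(9)=-17726, a(10)=-58545; answer -58545

-58545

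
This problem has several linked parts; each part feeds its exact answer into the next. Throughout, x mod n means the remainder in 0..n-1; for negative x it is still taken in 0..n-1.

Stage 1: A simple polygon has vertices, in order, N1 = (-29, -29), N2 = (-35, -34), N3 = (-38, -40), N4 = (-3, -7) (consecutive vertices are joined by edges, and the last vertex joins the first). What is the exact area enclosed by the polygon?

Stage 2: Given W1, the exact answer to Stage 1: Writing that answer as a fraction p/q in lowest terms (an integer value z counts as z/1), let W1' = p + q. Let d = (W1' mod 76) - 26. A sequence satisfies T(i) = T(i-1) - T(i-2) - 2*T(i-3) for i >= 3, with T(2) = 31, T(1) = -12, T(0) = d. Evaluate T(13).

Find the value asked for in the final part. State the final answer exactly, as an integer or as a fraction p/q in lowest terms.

-2856

Stage 1: cross terms: (-29*-34 - -35*-29)=-29, (-35*-40 - -38*-34)=108, (-38*-7 - -3*-40)=146, (-3*-29 - -29*-7)=-116; twice the area = |109| = 109; area = 109/2; answer 109/2
Stage 2: W1 = 109/2; threaded value p + q = 111; d = 9; T(3) = 1*(31) - 1*(-12) - 2*(9) = 25; iterating: T(3)=25, T(4)=18, T(5)=-69, T(6)=-137, T(7)=-104, T(8)=171, T(9)=549, T(10)=586, T(11)=-305, T(12)=-1989, T(13)=-2856; answer -2856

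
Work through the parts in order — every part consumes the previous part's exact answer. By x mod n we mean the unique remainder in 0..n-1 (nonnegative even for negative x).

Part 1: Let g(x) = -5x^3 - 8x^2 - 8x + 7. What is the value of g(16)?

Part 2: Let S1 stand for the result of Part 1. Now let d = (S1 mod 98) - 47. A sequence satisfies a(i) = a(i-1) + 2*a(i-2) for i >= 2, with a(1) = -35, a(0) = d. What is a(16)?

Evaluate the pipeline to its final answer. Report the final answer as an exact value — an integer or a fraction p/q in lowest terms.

Part 1: -5*(16)^3 - 8*(16)^2 - 8*(16)^1 + 7 = (-20480) + (-2048) + (-128) + (7) = -22649; answer -22649
Part 2: S1 = -22649; d = 40; a(2) = 1*(-35) + 2*(40) = 45; iterating: a(2)=45, a(3)=-25, a(4)=65, a(5)=15, a(6)=145, a(7)=175, a(8)=465, a(9)=815, a(10)=1745, a(11)=3375, a(12)=6865, a(13)=13615, a(14)=27345, a(15)=54575, a(16)=109265; answer 109265

109265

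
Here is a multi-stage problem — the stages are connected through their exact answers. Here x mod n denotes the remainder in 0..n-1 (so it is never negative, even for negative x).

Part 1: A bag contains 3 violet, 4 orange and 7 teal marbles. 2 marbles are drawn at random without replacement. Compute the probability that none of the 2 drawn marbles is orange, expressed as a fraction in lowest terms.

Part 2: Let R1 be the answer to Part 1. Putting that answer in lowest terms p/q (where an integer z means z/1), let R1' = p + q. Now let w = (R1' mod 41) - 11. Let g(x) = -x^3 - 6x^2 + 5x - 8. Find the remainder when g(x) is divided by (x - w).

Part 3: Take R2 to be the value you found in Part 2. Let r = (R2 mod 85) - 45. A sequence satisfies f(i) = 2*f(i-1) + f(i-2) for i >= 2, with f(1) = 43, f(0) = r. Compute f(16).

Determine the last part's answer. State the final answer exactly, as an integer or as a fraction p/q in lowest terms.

22196026

Part 1: total draws C(14,2) = 91; favorable C(10,2) = 45; P = 45/91; answer 45/91
Part 2: R1 = 45/91; threaded value p + q = 136; w = 2; remainder = value at the root: -1*(2)^3 - 6*(2)^2 + 5*(2)^1 - 8 = (-8) + (-24) + (10) + (-8) = -30; answer -30
Part 3: R2 = -30; r = 10; f(2) = 2*(43) + 1*(10) = 96; iterating: f(2)=96, f(3)=235, f(4)=566, f(5)=1367, f(6)=3300, f(7)=7967, f(8)=19234, f(9)=46435, f(10)=112104, f(11)=270643, f(12)=653390, f(13)=1577423, f(14)=3808236, f(15)=9193895, f(16)=22196026; answer 22196026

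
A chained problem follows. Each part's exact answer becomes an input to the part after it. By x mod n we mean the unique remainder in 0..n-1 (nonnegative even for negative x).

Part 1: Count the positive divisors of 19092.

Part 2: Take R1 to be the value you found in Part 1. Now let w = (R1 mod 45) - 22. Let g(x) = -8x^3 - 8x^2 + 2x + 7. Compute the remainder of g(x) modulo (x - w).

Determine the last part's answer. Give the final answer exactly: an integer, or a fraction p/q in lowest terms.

-85

Part 1: 19092 = 2^2 * 3 * 37 * 43; number of divisors = (2+1) * (1+1) * (1+1) * (1+1) = 24; answer 24
Part 2: R1 = 24; w = 2; remainder = value at the root: -8*(2)^3 - 8*(2)^2 + 2*(2)^1 + 7 = (-64) + (-32) + (4) + (7) = -85; answer -85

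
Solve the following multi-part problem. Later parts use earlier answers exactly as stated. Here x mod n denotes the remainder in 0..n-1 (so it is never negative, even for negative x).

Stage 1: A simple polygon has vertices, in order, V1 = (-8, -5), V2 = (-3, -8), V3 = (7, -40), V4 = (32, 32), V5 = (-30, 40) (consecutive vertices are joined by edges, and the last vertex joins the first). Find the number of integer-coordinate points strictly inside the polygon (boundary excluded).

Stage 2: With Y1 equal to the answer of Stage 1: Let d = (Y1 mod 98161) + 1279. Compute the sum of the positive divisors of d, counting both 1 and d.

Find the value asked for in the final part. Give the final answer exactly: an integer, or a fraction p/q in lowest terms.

Stage 1: cross terms: (-8*-8 - -3*-5)=49, (-3*-40 - 7*-8)=176, (7*32 - 32*-40)=1504, (32*40 - -30*32)=2240, (-30*-5 - -8*40)=470; twice the area = |4439| = 4439; area = 4439/2; boundary points = 1 + 2 + 1 + 2 + 1 = 7; strictly interior points = area - boundary/2 + 1 = 2217; answer 2217
Stage 2: Y1 = 2217; d = 3496; 3496 = 2^3 * 19 * 23; sigma = (1 + 2 + 4 + 8) * (1 + 19) * (1 + 23) = 15 * 20 * 24 = 7200; answer 7200

7200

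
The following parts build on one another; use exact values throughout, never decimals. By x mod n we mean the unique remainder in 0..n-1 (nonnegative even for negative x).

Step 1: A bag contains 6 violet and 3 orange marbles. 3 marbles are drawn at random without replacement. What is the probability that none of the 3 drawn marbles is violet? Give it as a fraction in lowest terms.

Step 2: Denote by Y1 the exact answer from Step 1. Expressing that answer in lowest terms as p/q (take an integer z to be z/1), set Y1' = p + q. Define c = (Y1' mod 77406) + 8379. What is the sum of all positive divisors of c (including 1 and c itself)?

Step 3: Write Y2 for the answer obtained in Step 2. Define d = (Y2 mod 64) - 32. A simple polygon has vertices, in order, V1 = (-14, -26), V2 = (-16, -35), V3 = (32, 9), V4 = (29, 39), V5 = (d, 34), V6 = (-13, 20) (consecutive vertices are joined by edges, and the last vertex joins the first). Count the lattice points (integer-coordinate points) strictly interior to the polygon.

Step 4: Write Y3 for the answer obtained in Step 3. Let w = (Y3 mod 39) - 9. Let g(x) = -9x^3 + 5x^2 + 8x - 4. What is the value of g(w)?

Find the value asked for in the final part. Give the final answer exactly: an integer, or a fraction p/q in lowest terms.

-29134

Step 1: total draws C(9,3) = 84; favorable C(3,3) = 1; P = 1/84; answer 1/84
Step 2: Y1 = 1/84; threaded value p + q = 85; c = 8464; 8464 = 2^4 * 23^2; sigma = (1 + 2 + 4 + 8 + 16) * (1 + 23 + 529) = 31 * 553 = 17143; answer 17143
Step 3: Y2 = 17143; d = 23; cross terms: (-14*-35 - -16*-26)=74, (-16*9 - 32*-35)=976, (32*39 - 29*9)=987, (29*34 - 23*39)=89, (23*20 - -13*34)=902, (-13*-26 - -14*20)=618; twice the area = |3646| = 3646; area = 1823; boundary points = 1 + 4 + 3 + 1 + 2 + 1 = 12; strictly interior points = area - boundary/2 + 1 = 1818; answer 1818
Step 4: Y3 = 1818; w = 15; -9*(15)^3 + 5*(15)^2 + 8*(15)^1 - 4 = (-30375) + (1125) + (120) + (-4) = -29134; answer -29134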